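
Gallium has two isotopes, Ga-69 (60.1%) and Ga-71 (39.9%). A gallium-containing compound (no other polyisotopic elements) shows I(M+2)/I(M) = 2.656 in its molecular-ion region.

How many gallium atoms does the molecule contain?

For n independent Ga atoms, I(M+2)/I(M) = n · (abundance Ga-71) / (abundance Ga-69) = n · 0.399/0.601.
n = 2.656 × 0.601/0.399 = 4.00 ≈ 4

4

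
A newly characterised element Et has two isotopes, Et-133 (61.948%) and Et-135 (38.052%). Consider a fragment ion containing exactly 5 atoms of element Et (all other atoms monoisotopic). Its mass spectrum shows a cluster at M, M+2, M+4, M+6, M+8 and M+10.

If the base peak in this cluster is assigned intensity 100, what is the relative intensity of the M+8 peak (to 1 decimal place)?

Binomial terms of (0.61948 + 0.38052)^5: M 0.0912, M+2 0.2802, M+4 0.3442, M+6 0.2114, M+8 0.0649, M+10 0.0080 → M+4 is the base peak.
P(M+4) = C(5,2) × 0.61948^3 × 0.38052^2 = 10 × 0.23772884 × 0.14479547 = 0.344221 (base)
P(M+8) = C(5,4) × 0.61948^1 × 0.38052^4 = 5 × 0.61948 × 0.02096573 = 0.064939
Relative intensity = 0.064939 / 0.344221 × 100 = 18.9

18.9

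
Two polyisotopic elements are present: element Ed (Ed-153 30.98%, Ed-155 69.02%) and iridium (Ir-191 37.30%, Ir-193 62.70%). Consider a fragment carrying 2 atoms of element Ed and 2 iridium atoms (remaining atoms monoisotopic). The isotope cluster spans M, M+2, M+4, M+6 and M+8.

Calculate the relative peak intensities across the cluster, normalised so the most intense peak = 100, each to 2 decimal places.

3.42 : 26.70 : 77.77 : 100.00 : 47.90

Element Ed pattern (n=2): 0.09597604 : 0.42764792 : 0.47637604
Iridium pattern (n=2): 0.139129 : 0.467742 : 0.393129
Convolve the two distributions (both contribute in 2-u steps):
  M: 0.09597604×0.139129 = 0.013353
  M+2: 0.09597604×0.467742 + 0.42764792×0.139129 = 0.104390
  M+4: 0.09597604×0.393129 + 0.42764792×0.467742 + 0.47637604×0.139129 = 0.304038
  M+6: 0.42764792×0.393129 + 0.47637604×0.467742 = 0.390942
  M+8: 0.47637604×0.393129 = 0.187277
Scale to base peak (0.390942) = 100: 3.42 : 26.70 : 77.77 : 100.00 : 47.90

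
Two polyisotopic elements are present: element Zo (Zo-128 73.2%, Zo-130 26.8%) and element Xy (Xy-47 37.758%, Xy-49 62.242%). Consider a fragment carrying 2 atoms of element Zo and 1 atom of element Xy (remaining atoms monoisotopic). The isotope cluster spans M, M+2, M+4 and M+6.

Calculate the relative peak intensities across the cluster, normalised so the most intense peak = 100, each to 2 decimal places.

Element Zo pattern (n=2): 0.535824 : 0.392352 : 0.071824
Element Xy pattern (n=1): 0.37758 : 0.62242
Convolve the two distributions (both contribute in 2-u steps):
  M: 0.535824×0.37758 = 0.202316
  M+2: 0.535824×0.62242 + 0.392352×0.37758 = 0.481652
  M+4: 0.392352×0.62242 + 0.071824×0.37758 = 0.271327
  M+6: 0.071824×0.62242 = 0.044705
Scale to base peak (0.481652) = 100: 42.00 : 100.00 : 56.33 : 9.28

42.00 : 100.00 : 56.33 : 9.28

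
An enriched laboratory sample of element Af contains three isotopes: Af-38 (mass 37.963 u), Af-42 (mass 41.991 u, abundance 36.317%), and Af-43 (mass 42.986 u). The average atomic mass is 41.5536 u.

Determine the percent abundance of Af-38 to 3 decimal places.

21.323%

The remaining 63.683% is split between Af-38 (fraction x) and Af-43 (fraction 0.63683 − x).
Substituting: 37.963x + 42.986(0.63683 − x) = 26.30372853
(37.963 − 42.986)x = -1.07104585  ⇒  x = 0.21323, y = 0.42360
Af-38: 21.323%, Af-43: 42.360%.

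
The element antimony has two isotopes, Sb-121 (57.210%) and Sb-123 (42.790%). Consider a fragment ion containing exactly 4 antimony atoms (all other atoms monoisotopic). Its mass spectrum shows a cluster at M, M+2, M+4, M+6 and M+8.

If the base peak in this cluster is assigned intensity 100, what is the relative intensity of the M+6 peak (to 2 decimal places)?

Binomial terms of (0.57210 + 0.42790)^4: M 0.1071, M+2 0.3205, M+4 0.3596, M+6 0.1793, M+8 0.0335 → M+4 is the base peak.
P(M+4) = C(4,2) × 0.57210^2 × 0.42790^2 = 6 × 0.32729841 × 0.18309841 = 0.359567 (base)
P(M+6) = C(4,3) × 0.57210^1 × 0.42790^3 = 4 × 0.5721 × 0.07834781 = 0.179291
Relative intensity = 0.179291 / 0.359567 × 100 = 49.86

49.86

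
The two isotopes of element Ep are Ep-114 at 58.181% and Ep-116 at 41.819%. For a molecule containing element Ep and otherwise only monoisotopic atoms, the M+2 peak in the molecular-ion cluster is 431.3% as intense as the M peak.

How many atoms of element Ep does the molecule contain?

6

The M+2/M ratio from n Ep atoms is n · q/p = n · 0.41819/0.58181.
n = 4.313 × 0.58181/0.41819 = 6.00 ≈ 6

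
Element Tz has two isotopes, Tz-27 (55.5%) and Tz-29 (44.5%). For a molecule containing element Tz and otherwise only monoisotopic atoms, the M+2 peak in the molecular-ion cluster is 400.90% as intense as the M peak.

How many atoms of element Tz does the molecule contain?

With n Tz atoms, P(M+2)/P(M) = C(n,1)·p^(n−1)q / p^n = n·q/p = n · 0.445/0.555.
n = 4.0090 × 0.555/0.445 = 5.00 ≈ 5

5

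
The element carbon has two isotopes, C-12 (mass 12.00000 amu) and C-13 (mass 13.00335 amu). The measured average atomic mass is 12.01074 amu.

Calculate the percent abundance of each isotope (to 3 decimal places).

Let x be the fractional abundance of C-12; then C-13 has abundance 1 − x.
12.00000·x + 13.00335·(1 − x) = 12.01074
(12.00000 − 13.00335)·x = 12.01074 − 13.00335
x = -0.99261 / -1.00335 = 0.98930 → 98.930% C-12, 1.070% C-13.

C-12: 98.930%, C-13: 1.070%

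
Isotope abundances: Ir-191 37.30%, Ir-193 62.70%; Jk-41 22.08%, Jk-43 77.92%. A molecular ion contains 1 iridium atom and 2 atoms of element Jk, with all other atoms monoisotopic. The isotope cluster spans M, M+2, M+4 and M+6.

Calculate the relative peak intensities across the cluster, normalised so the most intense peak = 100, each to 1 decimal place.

Iridium pattern (n=1): 0.3730 : 0.6270
Element Jk pattern (n=2): 0.04875264 : 0.34409472 : 0.60715264
Convolve the two distributions (both contribute in 2-u steps):
  M: 0.3730×0.04875264 = 0.018185
  M+2: 0.3730×0.34409472 + 0.6270×0.04875264 = 0.158915
  M+4: 0.3730×0.60715264 + 0.6270×0.34409472 = 0.442215
  M+6: 0.6270×0.60715264 = 0.380685
Scale to base peak (0.442215) = 100: 4.1 : 35.9 : 100.0 : 86.1

4.1 : 35.9 : 100.0 : 86.1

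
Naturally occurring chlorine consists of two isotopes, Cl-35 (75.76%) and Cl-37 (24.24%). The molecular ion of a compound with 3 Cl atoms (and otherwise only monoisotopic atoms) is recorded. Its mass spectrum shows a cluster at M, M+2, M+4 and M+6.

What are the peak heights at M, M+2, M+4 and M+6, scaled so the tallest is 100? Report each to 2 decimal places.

100.00 : 95.99 : 30.71 : 3.28

Expanding (0.7576 + 0.2424)^3:
P(M) = 0.7576^3 = 0.434830
P(M+2) = 3 × 0.7576^2 × 0.2424^1 = 0.417382
P(M+4) = 3 × 0.7576^1 × 0.2424^2 = 0.133545
P(M+6) = 0.2424^3 = 0.014243
The M peak is largest (0.434830); scaling to 100 gives 100.00 : 95.99 : 30.71 : 3.28.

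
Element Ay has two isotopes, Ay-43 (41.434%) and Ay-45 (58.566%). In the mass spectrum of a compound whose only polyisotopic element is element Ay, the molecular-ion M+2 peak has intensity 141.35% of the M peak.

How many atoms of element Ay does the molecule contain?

1

The M+2/M ratio from n Ay atoms is n · q/p = n · 0.58566/0.41434.
n = 1.4135 × 0.41434/0.58566 = 1.00 ≈ 1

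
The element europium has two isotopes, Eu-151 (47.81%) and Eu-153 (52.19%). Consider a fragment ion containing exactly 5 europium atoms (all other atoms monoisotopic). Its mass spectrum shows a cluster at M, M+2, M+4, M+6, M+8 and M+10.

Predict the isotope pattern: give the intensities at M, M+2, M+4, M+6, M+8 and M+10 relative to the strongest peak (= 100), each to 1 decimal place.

7.7 : 42.0 : 91.6 : 100.0 : 54.6 : 11.9

Expanding (0.4781 + 0.5219)^5:
P(M) = 0.4781^5 = 0.024980
P(M+2) = 5 × 0.4781^4 × 0.5219^1 = 0.136343
P(M+4) = 10 × 0.4781^3 × 0.5219^2 = 0.297667
P(M+6) = 10 × 0.4781^2 × 0.5219^3 = 0.324937
P(M+8) = 5 × 0.4781^1 × 0.5219^4 = 0.177353
P(M+10) = 0.5219^5 = 0.038720
The M+6 peak is largest (0.324937); scaling to 100 gives 7.7 : 42.0 : 91.6 : 100.0 : 54.6 : 11.9.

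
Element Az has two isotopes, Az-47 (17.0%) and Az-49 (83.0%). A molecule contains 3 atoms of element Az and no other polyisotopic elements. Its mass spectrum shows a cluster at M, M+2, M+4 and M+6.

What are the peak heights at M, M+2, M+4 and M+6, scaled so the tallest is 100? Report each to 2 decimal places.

Expanding (0.170 + 0.830)^3:
P(M) = 0.170^3 = 0.004913
P(M+2) = 3 × 0.170^2 × 0.830^1 = 0.071961
P(M+4) = 3 × 0.170^1 × 0.830^2 = 0.351339
P(M+6) = 0.830^3 = 0.571787
The M+6 peak is largest (0.571787); scaling to 100 gives 0.86 : 12.59 : 61.45 : 100.00.

0.86 : 12.59 : 61.45 : 100.00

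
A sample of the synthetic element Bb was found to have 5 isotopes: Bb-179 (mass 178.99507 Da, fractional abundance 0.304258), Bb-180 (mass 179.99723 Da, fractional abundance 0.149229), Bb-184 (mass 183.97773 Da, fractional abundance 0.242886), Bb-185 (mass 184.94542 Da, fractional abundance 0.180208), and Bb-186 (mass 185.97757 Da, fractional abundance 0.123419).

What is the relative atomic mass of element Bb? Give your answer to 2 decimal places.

Average mass = Σ (abundance × isotope mass) = 0.304258 × 178.99507 + 0.149229 × 179.99723 + 0.242886 × 183.97773 + 0.180208 × 184.94542 + 0.123419 × 185.97757
= 54.460682 + 26.860807 + 44.685615 + 33.328644 + 22.953166 = 182.288914 Da

182.29 Da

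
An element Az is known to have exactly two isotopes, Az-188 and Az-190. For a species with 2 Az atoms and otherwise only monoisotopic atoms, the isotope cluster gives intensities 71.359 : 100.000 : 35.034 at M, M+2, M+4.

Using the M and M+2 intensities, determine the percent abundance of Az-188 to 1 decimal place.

Let p = fractional abundance of Az-188. I(M+2)/I(M) = [C(2,1)·p^1·(1−p)] / p^2 = 2·(1−p)/p = 100.000/71.359 = 1.4014
(1−p)/p = 1.4014/2 = 0.7007  ⇒  p = 1/(1 + 0.7007) = 0.5880
Az-188: 58.8%, Az-190: 41.2%.

58.8%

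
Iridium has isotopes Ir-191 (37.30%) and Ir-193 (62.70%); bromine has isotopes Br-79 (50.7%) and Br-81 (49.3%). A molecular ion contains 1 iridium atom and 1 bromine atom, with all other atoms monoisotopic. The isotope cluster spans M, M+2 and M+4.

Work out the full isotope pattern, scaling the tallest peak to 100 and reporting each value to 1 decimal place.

Iridium pattern (n=1): 0.3730 : 0.6270
Bromine pattern (n=1): 0.5070 : 0.4930
Convolve the two distributions (both contribute in 2-u steps):
  M: 0.3730×0.5070 = 0.189111
  M+2: 0.3730×0.4930 + 0.6270×0.5070 = 0.501778
  M+4: 0.6270×0.4930 = 0.309111
Scale to base peak (0.501778) = 100: 37.7 : 100.0 : 61.6

37.7 : 100.0 : 61.6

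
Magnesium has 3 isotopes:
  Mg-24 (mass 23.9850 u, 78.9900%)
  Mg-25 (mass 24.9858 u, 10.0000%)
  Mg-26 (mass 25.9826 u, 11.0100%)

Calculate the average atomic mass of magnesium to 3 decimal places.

Ar = Σ fᵢ·mᵢ = 0.789900 × 23.9850 + 0.100000 × 24.9858 + 0.110100 × 25.9826
= 18.94575 + 2.49858 + 2.86068 = 24.30501 u

24.305 u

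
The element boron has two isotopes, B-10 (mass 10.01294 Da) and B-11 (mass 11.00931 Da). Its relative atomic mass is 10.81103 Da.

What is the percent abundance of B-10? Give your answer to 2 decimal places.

With x = fraction of B-10 (so B-11 is 1 − x):
10.01294·x + 11.00931·(1 − x) = 10.81103
(10.01294 − 11.00931)·x = 10.81103 − 11.00931
x = -0.19828 / -0.99637 = 0.19900 → 19.90% B-10, 80.10% B-11.

19.90%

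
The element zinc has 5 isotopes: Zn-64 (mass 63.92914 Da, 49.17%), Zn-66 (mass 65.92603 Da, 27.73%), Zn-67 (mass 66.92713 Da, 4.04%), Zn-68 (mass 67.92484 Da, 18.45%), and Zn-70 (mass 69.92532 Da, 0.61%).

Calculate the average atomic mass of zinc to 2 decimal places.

The abundance-weighted mean is 0.4917 × 63.92914 + 0.2773 × 65.92603 + 0.0404 × 66.92713 + 0.1845 × 67.92484 + 0.0061 × 69.92532
= 31.433958 + 18.281288 + 2.703856 + 12.532133 + 0.426544 = 65.377779 Da

65.38 Da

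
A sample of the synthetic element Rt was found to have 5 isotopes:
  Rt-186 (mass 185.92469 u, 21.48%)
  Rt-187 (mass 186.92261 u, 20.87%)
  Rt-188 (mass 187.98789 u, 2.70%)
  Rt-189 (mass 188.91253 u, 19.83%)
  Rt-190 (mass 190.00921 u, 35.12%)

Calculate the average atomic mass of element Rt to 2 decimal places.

188.22 u

The abundance-weighted mean is 0.2148 × 185.92469 + 0.2087 × 186.92261 + 0.0270 × 187.98789 + 0.1983 × 188.91253 + 0.3512 × 190.00921
= 39.936623 + 39.010749 + 5.075673 + 37.461355 + 66.731235 = 188.215635 u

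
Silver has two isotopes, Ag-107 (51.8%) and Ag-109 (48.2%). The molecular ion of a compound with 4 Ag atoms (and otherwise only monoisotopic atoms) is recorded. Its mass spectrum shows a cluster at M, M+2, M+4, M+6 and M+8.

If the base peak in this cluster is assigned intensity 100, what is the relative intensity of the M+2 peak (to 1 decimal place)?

Term probabilities: M 0.0720, M+2 0.2680, M+4 0.3740, M+6 0.2320, M+8 0.0540. Base peak = M+4.
P(M+4) = C(4,2) × 0.518^2 × 0.482^2 = 6 × 0.268324 × 0.232324 = 0.374029 (base)
P(M+2) = C(4,1) × 0.518^3 × 0.482^1 = 4 × 0.13899183 × 0.4820 = 0.267976
Relative intensity = 0.267976 / 0.374029 × 100 = 71.6

71.6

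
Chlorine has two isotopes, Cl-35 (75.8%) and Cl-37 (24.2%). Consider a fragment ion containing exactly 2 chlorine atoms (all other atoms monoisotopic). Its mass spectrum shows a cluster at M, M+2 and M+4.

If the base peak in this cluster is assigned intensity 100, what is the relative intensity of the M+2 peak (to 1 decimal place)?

63.9

Term probabilities: M 0.5746, M+2 0.3669, M+4 0.0586. Base peak = M.
P(M) = C(2,0) × 0.758^2 × 0.242^0 = 1 × 0.574564 × 1.0000 = 0.574564 (base)
P(M+2) = C(2,1) × 0.758^1 × 0.242^1 = 2 × 0.7580 × 0.2420 = 0.366872
Relative intensity = 0.366872 / 0.574564 × 100 = 63.9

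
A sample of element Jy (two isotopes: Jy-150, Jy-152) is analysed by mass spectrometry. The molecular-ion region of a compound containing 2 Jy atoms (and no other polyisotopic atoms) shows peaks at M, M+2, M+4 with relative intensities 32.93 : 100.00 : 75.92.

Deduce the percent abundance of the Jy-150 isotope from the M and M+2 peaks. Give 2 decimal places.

39.71%

If p is the fraction of Jy that is Jy-150, then I(M+2)/I(M) = [C(2,1)·p^1·(1−p)] / p^2 = 2·(1−p)/p = 100.00/32.93 = 3.0367
(1−p)/p = 3.0367/2 = 1.5184  ⇒  p = 1/(1 + 1.5184) = 0.3971
Jy-150: 39.71%, Jy-152: 60.29%.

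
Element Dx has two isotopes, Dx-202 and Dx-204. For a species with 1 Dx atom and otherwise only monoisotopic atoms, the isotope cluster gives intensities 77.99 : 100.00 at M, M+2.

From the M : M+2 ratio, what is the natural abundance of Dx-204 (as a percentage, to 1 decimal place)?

56.2%

Let p = fractional abundance of Dx-202. I(M+2)/I(M) = [C(1,1)·p^0·(1−p)] / p^1 = 1·(1−p)/p = 100.00/77.99 = 1.2822
(1−p)/p = 1.2822/1 = 1.2822  ⇒  p = 1/(1 + 1.2822) = 0.4382
Dx-202: 43.8%, Dx-204: 56.2%.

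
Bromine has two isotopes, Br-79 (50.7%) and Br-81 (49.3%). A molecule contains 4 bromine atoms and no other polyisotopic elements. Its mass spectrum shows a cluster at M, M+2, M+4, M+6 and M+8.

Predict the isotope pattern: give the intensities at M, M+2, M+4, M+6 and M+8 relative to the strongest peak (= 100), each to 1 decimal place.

17.6 : 68.6 : 100.0 : 64.8 : 15.8

The 4 Br atoms are independent, so intensities follow the terms of (0.507 + 0.493)^4.
P(M) = 0.507^4 = 0.066074
P(M+2) = 4 × 0.507^3 × 0.493^1 = 0.256999
P(M+4) = 6 × 0.507^2 × 0.493^2 = 0.374853
P(M+6) = 4 × 0.507^1 × 0.493^3 = 0.243001
P(M+8) = 0.493^4 = 0.059073
The M+4 peak is largest (0.374853); scaling to 100 gives 17.6 : 68.6 : 100.0 : 64.8 : 15.8.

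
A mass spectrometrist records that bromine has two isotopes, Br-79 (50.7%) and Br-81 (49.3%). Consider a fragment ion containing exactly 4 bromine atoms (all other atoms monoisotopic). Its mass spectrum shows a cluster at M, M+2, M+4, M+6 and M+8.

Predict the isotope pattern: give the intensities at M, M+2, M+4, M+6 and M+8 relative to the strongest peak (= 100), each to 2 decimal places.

Each Br atom is independently Br-79 (p = 0.507) or Br-81 (q = 0.493); the cluster is the binomial expansion (p + q)^4.
P(M) = 0.507^4 = 0.066074
P(M+2) = 4 × 0.507^3 × 0.493^1 = 0.256999
P(M+4) = 6 × 0.507^2 × 0.493^2 = 0.374853
P(M+6) = 4 × 0.507^1 × 0.493^3 = 0.243001
P(M+8) = 0.493^4 = 0.059073
The M+4 peak is largest (0.374853); scaling to 100 gives 17.63 : 68.56 : 100.00 : 64.83 : 15.76.

17.63 : 68.56 : 100.00 : 64.83 : 15.76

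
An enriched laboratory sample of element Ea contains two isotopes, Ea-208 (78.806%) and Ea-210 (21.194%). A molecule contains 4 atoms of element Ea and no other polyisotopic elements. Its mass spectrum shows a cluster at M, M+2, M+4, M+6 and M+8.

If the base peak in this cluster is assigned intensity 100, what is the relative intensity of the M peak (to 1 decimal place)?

(0.78806 + 0.21194)^4 gives M 0.3857, M+2 0.4149, M+4 0.1674, M+6 0.0300, M+8 0.0020; the largest is M+2.
P(M+2) = C(4,1) × 0.78806^3 × 0.21194^1 = 4 × 0.48941565 × 0.21194 = 0.414907 (base)
P(M) = C(4,0) × 0.78806^4 × 0.21194^0 = 1 × 0.3856889 × 1.0000 = 0.385689
Relative intensity = 0.385689 / 0.414907 × 100 = 93.0

93.0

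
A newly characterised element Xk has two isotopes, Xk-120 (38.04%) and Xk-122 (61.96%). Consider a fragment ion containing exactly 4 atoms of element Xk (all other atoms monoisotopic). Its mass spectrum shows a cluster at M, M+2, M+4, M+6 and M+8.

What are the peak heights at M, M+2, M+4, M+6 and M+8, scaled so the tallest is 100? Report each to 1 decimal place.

5.8 : 37.7 : 92.1 : 100.0 : 40.7

Each Xk atom is independently Xk-120 (p = 0.3804) or Xk-122 (q = 0.6196); the cluster is the binomial expansion (p + q)^4.
P(M) = 0.3804^4 = 0.020939
P(M+2) = 4 × 0.3804^3 × 0.6196^1 = 0.136425
P(M+4) = 6 × 0.3804^2 × 0.6196^2 = 0.333315
P(M+6) = 4 × 0.3804^1 × 0.6196^3 = 0.361938
P(M+8) = 0.6196^4 = 0.147382
The M+6 peak is largest (0.361938); scaling to 100 gives 5.8 : 37.7 : 92.1 : 100.0 : 40.7.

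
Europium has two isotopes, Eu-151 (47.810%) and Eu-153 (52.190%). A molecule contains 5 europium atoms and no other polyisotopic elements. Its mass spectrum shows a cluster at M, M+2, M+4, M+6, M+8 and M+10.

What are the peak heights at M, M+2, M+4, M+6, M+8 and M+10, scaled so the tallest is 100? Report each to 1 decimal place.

Each Eu atom is independently Eu-151 (p = 0.47810) or Eu-153 (q = 0.52190); the cluster is the binomial expansion (p + q)^5.
P(M) = 0.47810^5 = 0.024980
P(M+2) = 5 × 0.47810^4 × 0.52190^1 = 0.136343
P(M+4) = 10 × 0.47810^3 × 0.52190^2 = 0.297667
P(M+6) = 10 × 0.47810^2 × 0.52190^3 = 0.324937
P(M+8) = 5 × 0.47810^1 × 0.52190^4 = 0.177353
P(M+10) = 0.52190^5 = 0.038720
The M+6 peak is largest (0.324937); scaling to 100 gives 7.7 : 42.0 : 91.6 : 100.0 : 54.6 : 11.9.

7.7 : 42.0 : 91.6 : 100.0 : 54.6 : 11.9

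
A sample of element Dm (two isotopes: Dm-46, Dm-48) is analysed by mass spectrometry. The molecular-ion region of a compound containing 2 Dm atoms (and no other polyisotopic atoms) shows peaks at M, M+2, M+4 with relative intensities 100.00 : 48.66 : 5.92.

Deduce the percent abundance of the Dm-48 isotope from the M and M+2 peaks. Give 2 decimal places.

Write p for the Dm-46 fraction. I(M+2)/I(M) = [C(2,1)·p^1·(1−p)] / p^2 = 2·(1−p)/p = 48.66/100.00 = 0.4866
(1−p)/p = 0.4866/2 = 0.2433  ⇒  p = 1/(1 + 0.2433) = 0.8043
Dm-46: 80.43%, Dm-48: 19.57%.

19.57%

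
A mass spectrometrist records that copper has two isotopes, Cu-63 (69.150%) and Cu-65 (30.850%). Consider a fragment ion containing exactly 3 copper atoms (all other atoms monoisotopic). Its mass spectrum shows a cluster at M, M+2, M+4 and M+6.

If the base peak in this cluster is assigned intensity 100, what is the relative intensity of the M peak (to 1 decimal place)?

74.7

Term probabilities: M 0.3307, M+2 0.4425, M+4 0.1974, M+6 0.0294. Base peak = M+2.
P(M+2) = C(3,1) × 0.69150^2 × 0.30850^1 = 3 × 0.47817225 × 0.3085 = 0.442548 (base)
P(M) = C(3,0) × 0.69150^3 × 0.30850^0 = 1 × 0.33065611 × 1.0000 = 0.330656
Relative intensity = 0.330656 / 0.442548 × 100 = 74.7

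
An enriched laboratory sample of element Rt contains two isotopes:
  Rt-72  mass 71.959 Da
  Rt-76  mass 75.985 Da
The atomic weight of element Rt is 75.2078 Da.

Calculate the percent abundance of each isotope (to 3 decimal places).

Rt-72: 19.305%, Rt-76: 80.695%

Writing the weighted mean with unknown fraction x of Rt-72:
71.959·x + 75.985·(1 − x) = 75.2078
(71.959 − 75.985)·x = 75.2078 − 75.985
x = -0.7772 / -4.026 = 0.19305 → 19.305% Rt-72, 80.695% Rt-76.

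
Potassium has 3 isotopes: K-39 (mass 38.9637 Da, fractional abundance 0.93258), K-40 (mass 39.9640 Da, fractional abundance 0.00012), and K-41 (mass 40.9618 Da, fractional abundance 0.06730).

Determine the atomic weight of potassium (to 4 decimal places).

Average mass = Σ (abundance × isotope mass) = 0.93258 × 38.9637 + 0.00012 × 39.9640 + 0.06730 × 40.9618
= 36.33677 + 0.00480 + 2.75673 = 39.09830 Da

39.0983 Da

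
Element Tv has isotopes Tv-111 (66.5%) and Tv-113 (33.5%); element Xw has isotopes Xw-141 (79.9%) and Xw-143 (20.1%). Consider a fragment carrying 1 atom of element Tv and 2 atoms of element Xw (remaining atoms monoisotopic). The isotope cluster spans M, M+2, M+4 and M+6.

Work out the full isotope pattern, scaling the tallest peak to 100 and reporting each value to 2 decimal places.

Element Tv pattern (n=1): 0.6650 : 0.3350
Element Xw pattern (n=2): 0.638401 : 0.321198 : 0.040401
Convolve the two distributions (both contribute in 2-u steps):
  M: 0.6650×0.638401 = 0.424537
  M+2: 0.6650×0.321198 + 0.3350×0.638401 = 0.427461
  M+4: 0.6650×0.040401 + 0.3350×0.321198 = 0.134468
  M+6: 0.3350×0.040401 = 0.013534
Scale to base peak (0.427461) = 100: 99.32 : 100.00 : 31.46 : 3.17

99.32 : 100.00 : 31.46 : 3.17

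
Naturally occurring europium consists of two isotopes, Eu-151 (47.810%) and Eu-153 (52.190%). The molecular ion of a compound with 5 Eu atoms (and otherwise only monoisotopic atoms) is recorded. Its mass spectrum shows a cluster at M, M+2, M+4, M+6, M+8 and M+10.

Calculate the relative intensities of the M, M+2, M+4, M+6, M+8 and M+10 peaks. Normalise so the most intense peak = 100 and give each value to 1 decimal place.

Each Eu atom is independently Eu-151 (p = 0.47810) or Eu-153 (q = 0.52190); the cluster is the binomial expansion (p + q)^5.
P(M) = 0.47810^5 = 0.024980
P(M+2) = 5 × 0.47810^4 × 0.52190^1 = 0.136343
P(M+4) = 10 × 0.47810^3 × 0.52190^2 = 0.297667
P(M+6) = 10 × 0.47810^2 × 0.52190^3 = 0.324937
P(M+8) = 5 × 0.47810^1 × 0.52190^4 = 0.177353
P(M+10) = 0.52190^5 = 0.038720
The M+6 peak is largest (0.324937); scaling to 100 gives 7.7 : 42.0 : 91.6 : 100.0 : 54.6 : 11.9.

7.7 : 42.0 : 91.6 : 100.0 : 54.6 : 11.9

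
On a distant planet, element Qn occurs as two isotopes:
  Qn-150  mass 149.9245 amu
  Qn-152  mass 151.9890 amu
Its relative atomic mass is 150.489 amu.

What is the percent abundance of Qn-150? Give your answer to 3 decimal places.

72.657%

Let x be the fractional abundance of Qn-150; then Qn-152 has abundance 1 − x.
149.9245·x + 151.9890·(1 − x) = 150.489
(149.9245 − 151.9890)·x = 150.489 − 151.9890
x = -1.5000 / -2.0645 = 0.72657 → 72.657% Qn-150, 27.343% Qn-152.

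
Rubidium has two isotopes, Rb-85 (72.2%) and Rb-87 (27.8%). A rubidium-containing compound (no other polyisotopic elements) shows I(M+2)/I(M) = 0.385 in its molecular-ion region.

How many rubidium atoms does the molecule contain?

1

For n independent Rb atoms, I(M+2)/I(M) = n · (abundance Rb-87) / (abundance Rb-85) = n · 0.278/0.722.
n = 0.385 × 0.722/0.278 = 1.00 ≈ 1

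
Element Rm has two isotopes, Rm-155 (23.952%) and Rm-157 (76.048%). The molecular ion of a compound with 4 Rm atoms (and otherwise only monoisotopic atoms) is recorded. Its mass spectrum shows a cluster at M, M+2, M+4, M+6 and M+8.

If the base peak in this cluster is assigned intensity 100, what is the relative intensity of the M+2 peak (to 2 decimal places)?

9.92

Binomial terms of (0.23952 + 0.76048)^4: M 0.0033, M+2 0.0418, M+4 0.1991, M+6 0.4214, M+8 0.3345 → M+6 is the base peak.
P(M+6) = C(4,3) × 0.23952^1 × 0.76048^3 = 4 × 0.23952 × 0.43980827 = 0.421372 (base)
P(M+2) = C(4,1) × 0.23952^3 × 0.76048^1 = 4 × 0.01374122 × 0.76048 = 0.041800
Relative intensity = 0.041800 / 0.421372 × 100 = 9.92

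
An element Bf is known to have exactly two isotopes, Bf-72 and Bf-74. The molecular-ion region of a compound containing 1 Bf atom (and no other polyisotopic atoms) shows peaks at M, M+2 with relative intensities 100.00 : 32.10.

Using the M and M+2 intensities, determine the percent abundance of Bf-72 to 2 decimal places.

75.70%

Write p for the Bf-72 fraction. I(M+2)/I(M) = [C(1,1)·p^0·(1−p)] / p^1 = 1·(1−p)/p = 32.10/100.00 = 0.3210
(1−p)/p = 0.3210/1 = 0.3210  ⇒  p = 1/(1 + 0.3210) = 0.7570
Bf-72: 75.70%, Bf-74: 24.30%.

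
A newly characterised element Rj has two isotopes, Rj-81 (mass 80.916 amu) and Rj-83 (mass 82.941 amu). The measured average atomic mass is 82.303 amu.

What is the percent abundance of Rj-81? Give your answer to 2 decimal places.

31.51%

Let x be the fractional abundance of Rj-81; then Rj-83 has abundance 1 − x.
80.916·x + 82.941·(1 − x) = 82.303
(80.916 − 82.941)·x = 82.303 − 82.941
x = -0.638 / -2.025 = 0.31506 → 31.51% Rj-81, 68.49% Rj-83.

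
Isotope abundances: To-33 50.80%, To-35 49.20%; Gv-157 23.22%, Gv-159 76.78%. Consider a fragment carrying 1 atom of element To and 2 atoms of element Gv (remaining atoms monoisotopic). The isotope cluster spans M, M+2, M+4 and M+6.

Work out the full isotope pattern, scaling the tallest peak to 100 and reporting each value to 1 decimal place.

Element To pattern (n=1): 0.5080 : 0.4920
Element Gv pattern (n=2): 0.05391684 : 0.35656632 : 0.58951684
Convolve the two distributions (both contribute in 2-u steps):
  M: 0.5080×0.05391684 = 0.027390
  M+2: 0.5080×0.35656632 + 0.4920×0.05391684 = 0.207663
  M+4: 0.5080×0.58951684 + 0.4920×0.35656632 = 0.474905
  M+6: 0.4920×0.58951684 = 0.290042
Scale to base peak (0.474905) = 100: 5.8 : 43.7 : 100.0 : 61.1

5.8 : 43.7 : 100.0 : 61.1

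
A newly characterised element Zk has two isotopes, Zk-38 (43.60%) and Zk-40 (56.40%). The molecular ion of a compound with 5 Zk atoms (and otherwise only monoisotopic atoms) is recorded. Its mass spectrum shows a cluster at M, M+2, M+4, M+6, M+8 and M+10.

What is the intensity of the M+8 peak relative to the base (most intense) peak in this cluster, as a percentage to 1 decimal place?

Term probabilities: M 0.0158, M+2 0.1019, M+4 0.2636, M+6 0.3410, M+8 0.2206, M+10 0.0571. Base peak = M+6.
P(M+6) = C(5,3) × 0.4360^2 × 0.5640^3 = 10 × 0.190096 × 0.17940614 = 0.341044 (base)
P(M+8) = C(5,4) × 0.4360^1 × 0.5640^4 = 5 × 0.4360 × 0.10118507 = 0.220583
Relative intensity = 0.220583 / 0.341044 × 100 = 64.7

64.7%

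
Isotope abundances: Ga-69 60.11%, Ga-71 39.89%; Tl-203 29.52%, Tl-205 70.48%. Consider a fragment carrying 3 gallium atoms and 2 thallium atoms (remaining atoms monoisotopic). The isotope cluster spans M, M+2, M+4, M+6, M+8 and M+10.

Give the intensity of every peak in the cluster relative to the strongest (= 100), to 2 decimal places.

5.57 : 37.69 : 92.08 : 100.00 : 49.73 : 9.28

Gallium pattern (n=3): 0.21719018 : 0.43239309 : 0.28694328 : 0.06347345
Thallium pattern (n=2): 0.08714304 : 0.41611392 : 0.49674304
Convolve the two distributions (both contribute in 2-u steps):
  M: 0.21719018×0.08714304 = 0.018927
  M+2: 0.21719018×0.41611392 + 0.43239309×0.08714304 = 0.128056
  M+4: 0.21719018×0.49674304 + 0.43239309×0.41611392 + 0.28694328×0.08714304 = 0.312818
  M+6: 0.43239309×0.49674304 + 0.28694328×0.41611392 + 0.06347345×0.08714304 = 0.339721
  M+8: 0.28694328×0.49674304 + 0.06347345×0.41611392 = 0.168949
  M+10: 0.06347345×0.49674304 = 0.031530
Scale to base peak (0.339721) = 100: 5.57 : 37.69 : 92.08 : 100.00 : 49.73 : 9.28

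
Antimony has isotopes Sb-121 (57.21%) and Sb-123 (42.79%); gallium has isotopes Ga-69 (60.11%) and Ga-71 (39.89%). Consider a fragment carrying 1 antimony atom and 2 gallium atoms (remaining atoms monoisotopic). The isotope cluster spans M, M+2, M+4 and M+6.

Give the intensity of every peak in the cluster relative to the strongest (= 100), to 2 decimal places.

48.19 : 100.00 : 69.06 : 15.87

Antimony pattern (n=1): 0.5721 : 0.4279
Gallium pattern (n=2): 0.36132121 : 0.47955758 : 0.15912121
Convolve the two distributions (both contribute in 2-u steps):
  M: 0.5721×0.36132121 = 0.206712
  M+2: 0.5721×0.47955758 + 0.4279×0.36132121 = 0.428964
  M+4: 0.5721×0.15912121 + 0.4279×0.47955758 = 0.296236
  M+6: 0.4279×0.15912121 = 0.068088
Scale to base peak (0.428964) = 100: 48.19 : 100.00 : 69.06 : 15.87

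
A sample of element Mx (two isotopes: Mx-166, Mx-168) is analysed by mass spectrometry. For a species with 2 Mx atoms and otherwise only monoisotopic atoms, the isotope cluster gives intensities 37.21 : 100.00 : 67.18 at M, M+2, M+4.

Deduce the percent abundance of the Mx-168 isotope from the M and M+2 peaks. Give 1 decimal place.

Write p for the Mx-166 fraction. I(M+2)/I(M) = [C(2,1)·p^1·(1−p)] / p^2 = 2·(1−p)/p = 100.00/37.21 = 2.6874
(1−p)/p = 2.6874/2 = 1.3437  ⇒  p = 1/(1 + 1.3437) = 0.4267
Mx-166: 42.7%, Mx-168: 57.3%.

57.3%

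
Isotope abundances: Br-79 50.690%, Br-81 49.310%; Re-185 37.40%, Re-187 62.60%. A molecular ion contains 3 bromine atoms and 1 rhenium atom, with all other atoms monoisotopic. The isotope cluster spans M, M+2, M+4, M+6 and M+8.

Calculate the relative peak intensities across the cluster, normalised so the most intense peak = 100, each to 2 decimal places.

12.95 : 59.46 : 100.00 : 73.44 : 19.95

Bromine pattern (n=3): 0.13024674 : 0.3801026 : 0.36975457 : 0.11989609
Rhenium pattern (n=1): 0.3740 : 0.6260
Convolve the two distributions (both contribute in 2-u steps):
  M: 0.13024674×0.3740 = 0.048712
  M+2: 0.13024674×0.6260 + 0.3801026×0.3740 = 0.223693
  M+4: 0.3801026×0.6260 + 0.36975457×0.3740 = 0.376232
  M+6: 0.36975457×0.6260 + 0.11989609×0.3740 = 0.276307
  M+8: 0.11989609×0.6260 = 0.075055
Scale to base peak (0.376232) = 100: 12.95 : 59.46 : 100.00 : 73.44 : 19.95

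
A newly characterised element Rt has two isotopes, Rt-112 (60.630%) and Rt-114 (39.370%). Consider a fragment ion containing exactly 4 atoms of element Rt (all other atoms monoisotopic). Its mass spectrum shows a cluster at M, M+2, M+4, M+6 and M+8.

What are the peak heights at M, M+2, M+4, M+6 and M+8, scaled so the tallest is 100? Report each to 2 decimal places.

The 4 Rt atoms are independent, so intensities follow the terms of (0.60630 + 0.39370)^4.
P(M) = 0.60630^4 = 0.135130
P(M+2) = 4 × 0.60630^3 × 0.39370^1 = 0.350985
P(M+4) = 6 × 0.60630^2 × 0.39370^2 = 0.341867
P(M+6) = 4 × 0.60630^1 × 0.39370^3 = 0.147994
P(M+8) = 0.39370^4 = 0.024025
The M+2 peak is largest (0.350985); scaling to 100 gives 38.50 : 100.00 : 97.40 : 42.17 : 6.85.

38.50 : 100.00 : 97.40 : 42.17 : 6.85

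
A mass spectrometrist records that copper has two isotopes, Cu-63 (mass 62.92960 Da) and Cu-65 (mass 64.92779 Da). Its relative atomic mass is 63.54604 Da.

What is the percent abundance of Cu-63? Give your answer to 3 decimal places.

69.150%

Let x be the fractional abundance of Cu-63; then Cu-65 has abundance 1 − x.
62.92960·x + 64.92779·(1 − x) = 63.54604
(62.92960 − 64.92779)·x = 63.54604 − 64.92779
x = -1.38175 / -1.99819 = 0.69150 → 69.150% Cu-63, 30.850% Cu-65.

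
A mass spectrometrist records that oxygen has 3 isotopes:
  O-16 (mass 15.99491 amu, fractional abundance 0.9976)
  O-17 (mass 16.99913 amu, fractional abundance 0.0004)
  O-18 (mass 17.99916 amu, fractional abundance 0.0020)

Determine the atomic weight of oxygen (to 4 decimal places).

Average mass = Σ (abundance × isotope mass) = 0.9976 × 15.99491 + 0.0004 × 16.99913 + 0.0020 × 17.99916
= 15.956522 + 0.006800 + 0.035998 = 15.999320 amu

15.9993 amu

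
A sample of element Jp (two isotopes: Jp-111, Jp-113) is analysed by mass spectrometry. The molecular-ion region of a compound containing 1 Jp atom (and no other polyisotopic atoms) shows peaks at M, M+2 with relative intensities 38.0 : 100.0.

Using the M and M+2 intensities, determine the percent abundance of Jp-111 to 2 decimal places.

27.54%

Write p for the Jp-111 fraction. I(M+2)/I(M) = [C(1,1)·p^0·(1−p)] / p^1 = 1·(1−p)/p = 100.0/38.0 = 2.6316
(1−p)/p = 2.6316/1 = 2.6316  ⇒  p = 1/(1 + 2.6316) = 0.2754
Jp-111: 27.54%, Jp-113: 72.46%.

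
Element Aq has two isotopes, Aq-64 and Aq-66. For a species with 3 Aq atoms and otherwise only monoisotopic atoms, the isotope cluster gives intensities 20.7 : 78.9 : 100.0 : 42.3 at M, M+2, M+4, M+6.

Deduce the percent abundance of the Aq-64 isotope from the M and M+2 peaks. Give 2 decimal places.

44.04%

Write p for the Aq-64 fraction. I(M+2)/I(M) = [C(3,1)·p^2·(1−p)] / p^3 = 3·(1−p)/p = 78.9/20.7 = 3.8116
(1−p)/p = 3.8116/3 = 1.2705  ⇒  p = 1/(1 + 1.2705) = 0.4404
Aq-64: 44.04%, Aq-66: 55.96%.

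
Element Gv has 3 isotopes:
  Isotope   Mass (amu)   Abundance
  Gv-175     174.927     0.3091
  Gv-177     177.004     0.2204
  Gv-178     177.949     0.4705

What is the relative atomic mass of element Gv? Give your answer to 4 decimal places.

Ar = Σ fᵢ·mᵢ = 0.3091 × 174.927 + 0.2204 × 177.004 + 0.4705 × 177.949
= 54.06994 + 39.01168 + 83.72500 = 176.80662 amu

176.8066 amu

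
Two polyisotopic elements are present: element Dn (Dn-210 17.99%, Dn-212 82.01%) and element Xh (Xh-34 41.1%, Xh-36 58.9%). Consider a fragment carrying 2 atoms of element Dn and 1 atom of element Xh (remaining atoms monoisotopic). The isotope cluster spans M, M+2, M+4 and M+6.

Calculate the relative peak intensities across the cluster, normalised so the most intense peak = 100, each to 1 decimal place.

3.0 : 31.2 : 100.0 : 88.0

Element Dn pattern (n=2): 0.03236401 : 0.29507198 : 0.67256401
Element Xh pattern (n=1): 0.4110 : 0.5890
Convolve the two distributions (both contribute in 2-u steps):
  M: 0.03236401×0.4110 = 0.013302
  M+2: 0.03236401×0.5890 + 0.29507198×0.4110 = 0.140337
  M+4: 0.29507198×0.5890 + 0.67256401×0.4110 = 0.450221
  M+6: 0.67256401×0.5890 = 0.396140
Scale to base peak (0.450221) = 100: 3.0 : 31.2 : 100.0 : 88.0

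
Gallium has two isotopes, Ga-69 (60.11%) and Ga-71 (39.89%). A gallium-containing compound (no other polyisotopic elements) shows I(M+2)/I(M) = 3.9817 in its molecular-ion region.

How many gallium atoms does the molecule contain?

The M+2/M ratio from n Ga atoms is n · q/p = n · 0.3989/0.6011.
n = 3.9817 × 0.6011/0.3989 = 6.00 ≈ 6

6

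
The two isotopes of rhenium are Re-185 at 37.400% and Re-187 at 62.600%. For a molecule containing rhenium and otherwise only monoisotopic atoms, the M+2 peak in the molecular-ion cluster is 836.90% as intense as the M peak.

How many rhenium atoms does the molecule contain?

The M+2/M ratio from n Re atoms is n · q/p = n · 0.62600/0.37400.
n = 8.3690 × 0.37400/0.62600 = 5.00 ≈ 5

5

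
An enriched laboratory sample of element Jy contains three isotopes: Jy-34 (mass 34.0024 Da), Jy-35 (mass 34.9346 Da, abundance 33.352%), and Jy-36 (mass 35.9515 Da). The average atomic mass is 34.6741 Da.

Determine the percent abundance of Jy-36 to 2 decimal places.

Let x and y be the fractions of Jy-34 and Jy-36. Then x + y = 1 − 0.33352 = 0.66648 and 34.0024x + 35.9515y = 34.6741 − 0.33352×34.9346 = 23.022712208.
Substituting: 34.0024x + 35.9515(0.66648 − x) = 23.022712208
(34.0024 − 35.9515)x = -0.938243512  ⇒  x = 0.48137, y = 0.18511
Jy-34: 48.14%, Jy-36: 18.51%.

18.51%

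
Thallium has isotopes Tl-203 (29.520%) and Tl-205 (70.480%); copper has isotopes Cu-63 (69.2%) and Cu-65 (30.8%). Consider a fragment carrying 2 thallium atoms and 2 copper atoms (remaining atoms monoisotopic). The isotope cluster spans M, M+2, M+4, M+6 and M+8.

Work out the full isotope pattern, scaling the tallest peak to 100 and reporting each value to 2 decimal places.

Thallium pattern (n=2): 0.08714304 : 0.41611392 : 0.49674304
Copper pattern (n=2): 0.478864 : 0.426272 : 0.094864
Convolve the two distributions (both contribute in 2-u steps):
  M: 0.08714304×0.478864 = 0.041730
  M+2: 0.08714304×0.426272 + 0.41611392×0.478864 = 0.236409
  M+4: 0.08714304×0.094864 + 0.41611392×0.426272 + 0.49674304×0.478864 = 0.423517
  M+6: 0.41611392×0.094864 + 0.49674304×0.426272 = 0.251222
  M+8: 0.49674304×0.094864 = 0.047123
Scale to base peak (0.423517) = 100: 9.85 : 55.82 : 100.00 : 59.32 : 11.13

9.85 : 55.82 : 100.00 : 59.32 : 11.13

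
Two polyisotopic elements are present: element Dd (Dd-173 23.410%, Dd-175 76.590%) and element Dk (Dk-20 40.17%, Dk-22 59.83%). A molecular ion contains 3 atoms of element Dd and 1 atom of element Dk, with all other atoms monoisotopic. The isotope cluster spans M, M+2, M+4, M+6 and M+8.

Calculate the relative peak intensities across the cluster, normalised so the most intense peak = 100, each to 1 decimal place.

1.2 : 13.6 : 56.4 : 100.0 : 63.0

Element Dd pattern (n=3): 0.01282934 : 0.12592042 : 0.41197115 : 0.44927909
Element Dk pattern (n=1): 0.4017 : 0.5983
Convolve the two distributions (both contribute in 2-u steps):
  M: 0.01282934×0.4017 = 0.005154
  M+2: 0.01282934×0.5983 + 0.12592042×0.4017 = 0.058258
  M+4: 0.12592042×0.5983 + 0.41197115×0.4017 = 0.240827
  M+6: 0.41197115×0.5983 + 0.44927909×0.4017 = 0.426958
  M+8: 0.44927909×0.5983 = 0.268804
Scale to base peak (0.426958) = 100: 1.2 : 13.6 : 56.4 : 100.0 : 63.0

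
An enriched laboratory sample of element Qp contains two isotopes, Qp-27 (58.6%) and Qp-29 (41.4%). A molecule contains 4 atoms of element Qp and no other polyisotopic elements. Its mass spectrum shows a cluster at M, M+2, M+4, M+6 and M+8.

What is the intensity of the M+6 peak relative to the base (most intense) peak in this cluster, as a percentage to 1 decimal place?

47.1%

Binomial terms of (0.586 + 0.414)^4: M 0.1179, M+2 0.3332, M+4 0.3531, M+6 0.1663, M+8 0.0294 → M+4 is the base peak.
P(M+4) = C(4,2) × 0.586^2 × 0.414^2 = 6 × 0.343396 × 0.171396 = 0.353140 (base)
P(M+6) = C(4,3) × 0.586^1 × 0.414^3 = 4 × 0.5860 × 0.07095794 = 0.166325
Relative intensity = 0.166325 / 0.353140 × 100 = 47.1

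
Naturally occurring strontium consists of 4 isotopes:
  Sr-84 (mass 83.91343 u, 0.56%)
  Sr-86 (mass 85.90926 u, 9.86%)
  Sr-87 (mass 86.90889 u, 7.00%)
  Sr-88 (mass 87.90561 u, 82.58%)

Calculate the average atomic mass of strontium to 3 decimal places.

Average mass = Σ (abundance × isotope mass) = 0.0056 × 83.91343 + 0.0986 × 85.90926 + 0.0700 × 86.90889 + 0.8258 × 87.90561
= 0.469915 + 8.470653 + 6.083622 + 72.592453 = 87.616643 u

87.617 u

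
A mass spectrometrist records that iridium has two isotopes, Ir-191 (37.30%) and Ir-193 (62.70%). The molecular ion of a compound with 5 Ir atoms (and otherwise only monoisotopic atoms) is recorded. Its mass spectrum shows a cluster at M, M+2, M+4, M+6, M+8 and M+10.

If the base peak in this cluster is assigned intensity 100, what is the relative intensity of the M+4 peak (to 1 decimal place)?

Term probabilities: M 0.0072, M+2 0.0607, M+4 0.2040, M+6 0.3429, M+8 0.2882, M+10 0.0969. Base peak = M+6.
P(M+6) = C(5,3) × 0.3730^2 × 0.6270^3 = 10 × 0.139129 × 0.24649188 = 0.342942 (base)
P(M+4) = C(5,2) × 0.3730^3 × 0.6270^2 = 10 × 0.05189512 × 0.393129 = 0.204015
Relative intensity = 0.204015 / 0.342942 × 100 = 59.5

59.5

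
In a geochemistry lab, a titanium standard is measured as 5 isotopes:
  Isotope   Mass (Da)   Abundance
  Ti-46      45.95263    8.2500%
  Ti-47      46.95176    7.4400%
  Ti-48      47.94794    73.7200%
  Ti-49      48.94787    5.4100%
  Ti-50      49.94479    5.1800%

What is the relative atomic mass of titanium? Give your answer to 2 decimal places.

The abundance-weighted mean is 0.082500 × 45.95263 + 0.074400 × 46.95176 + 0.737200 × 47.94794 + 0.054100 × 48.94787 + 0.051800 × 49.94479
= 3.791092 + 3.493211 + 35.347221 + 2.648080 + 2.587140 = 47.866744 Da

47.87 Da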